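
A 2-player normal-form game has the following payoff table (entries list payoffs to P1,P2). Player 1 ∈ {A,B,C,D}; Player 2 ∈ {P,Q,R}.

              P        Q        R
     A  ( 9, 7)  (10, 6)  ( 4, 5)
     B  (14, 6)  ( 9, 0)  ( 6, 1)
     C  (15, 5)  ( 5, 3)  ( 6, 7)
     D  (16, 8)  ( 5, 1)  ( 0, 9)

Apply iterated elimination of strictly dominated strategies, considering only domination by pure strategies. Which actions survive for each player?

P2 drop Q (P beats it: A:7>6 B:6>0 C:5>3 D:8>1)
P1 drop A (B beats it: P:14>9 R:6>4)
P1→{B,C,D} P2→{P,R}

Remaining: P1:{B,C,D} P2:{P,R}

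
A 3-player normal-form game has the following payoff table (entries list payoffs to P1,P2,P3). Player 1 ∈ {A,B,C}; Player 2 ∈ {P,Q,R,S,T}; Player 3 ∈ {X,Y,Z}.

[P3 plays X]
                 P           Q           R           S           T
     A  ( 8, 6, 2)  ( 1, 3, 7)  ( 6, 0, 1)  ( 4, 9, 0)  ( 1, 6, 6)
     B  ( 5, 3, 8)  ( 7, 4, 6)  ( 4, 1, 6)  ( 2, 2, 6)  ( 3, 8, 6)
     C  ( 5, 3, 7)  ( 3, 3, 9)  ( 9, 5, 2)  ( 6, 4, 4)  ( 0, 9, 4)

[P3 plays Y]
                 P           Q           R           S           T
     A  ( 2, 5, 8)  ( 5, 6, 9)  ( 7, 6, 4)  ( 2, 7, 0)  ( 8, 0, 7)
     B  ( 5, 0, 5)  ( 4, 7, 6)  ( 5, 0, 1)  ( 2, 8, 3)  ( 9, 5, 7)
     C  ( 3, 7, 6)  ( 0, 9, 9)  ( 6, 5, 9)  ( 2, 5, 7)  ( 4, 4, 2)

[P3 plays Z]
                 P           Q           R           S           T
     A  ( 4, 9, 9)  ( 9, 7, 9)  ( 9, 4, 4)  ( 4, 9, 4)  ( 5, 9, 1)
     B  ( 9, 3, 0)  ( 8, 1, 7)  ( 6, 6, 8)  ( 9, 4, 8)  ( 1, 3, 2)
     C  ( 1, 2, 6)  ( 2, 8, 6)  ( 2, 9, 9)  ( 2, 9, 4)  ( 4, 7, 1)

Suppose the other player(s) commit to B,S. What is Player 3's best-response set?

BR_3 = {Z}

u_3(X vs B,S) = 6
u_3(Y vs B,S) = 3
u_3(Z vs B,S) = 8
max payoff 8 at {Z}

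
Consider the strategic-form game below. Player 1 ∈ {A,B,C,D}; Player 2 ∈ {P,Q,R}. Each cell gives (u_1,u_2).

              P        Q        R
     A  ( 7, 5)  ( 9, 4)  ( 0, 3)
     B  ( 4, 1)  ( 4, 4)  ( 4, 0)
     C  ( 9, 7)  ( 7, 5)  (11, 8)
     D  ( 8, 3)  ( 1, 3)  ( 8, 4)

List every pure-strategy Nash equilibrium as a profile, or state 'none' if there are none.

(A,P): not NE [P1→C gives 9>7]
(A,Q): not NE [P2→P gives 5>4]
(A,R): not NE [P1→C gives 11>0; P2→P gives 5>3]
(B,P): not NE [P1→C gives 9>4; P2→Q gives 4>1]
(B,Q): not NE [P1→A gives 9>4]
(B,R): not NE [P1→C gives 11>4; P2→Q gives 4>0]
(C,P): not NE [P2→R gives 8>7]
(C,Q): not NE [P1→A gives 9>7; P2→R gives 8>5]
(C,R): NE
(D,P): not NE [P1→C gives 9>8; P2→R gives 4>3]
(D,Q): not NE [P1→A gives 9>1; P2→R gives 4>3]
(D,R): not NE [P1→C gives 11>8]

PSNE = {(C,R)}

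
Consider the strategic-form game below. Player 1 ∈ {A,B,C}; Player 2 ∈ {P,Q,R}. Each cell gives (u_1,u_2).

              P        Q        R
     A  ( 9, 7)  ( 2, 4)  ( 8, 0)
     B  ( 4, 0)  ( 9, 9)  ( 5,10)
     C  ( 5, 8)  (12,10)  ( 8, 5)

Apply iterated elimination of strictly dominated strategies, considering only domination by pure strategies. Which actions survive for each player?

IESDS → P1:{A,C} P2:{P,Q}

P1 drop B (C beats it: P:5>4 Q:12>9 R:8>5)
P2 drop R (P beats it: A:7>0 C:8>5)
P1→{A,C} P2→{P,Q}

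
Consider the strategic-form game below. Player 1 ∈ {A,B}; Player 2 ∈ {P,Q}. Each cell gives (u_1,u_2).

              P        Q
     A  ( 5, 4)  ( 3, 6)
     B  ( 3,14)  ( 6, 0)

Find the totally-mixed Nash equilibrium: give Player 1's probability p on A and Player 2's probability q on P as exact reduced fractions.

P1 indiff ⇒ q·5+(1-q)·3 = q·3+(1-q)·6 ⇒ q(2) = (1-q)(3) ⇒ q = 3/5
P2 indiff ⇒ p·4+(1-p)·14 = p·6+(1-p)·0 ⇒ p(-2) = (1-p)(-14) ⇒ p = 7/8

(p,q) = (7/8, 3/5)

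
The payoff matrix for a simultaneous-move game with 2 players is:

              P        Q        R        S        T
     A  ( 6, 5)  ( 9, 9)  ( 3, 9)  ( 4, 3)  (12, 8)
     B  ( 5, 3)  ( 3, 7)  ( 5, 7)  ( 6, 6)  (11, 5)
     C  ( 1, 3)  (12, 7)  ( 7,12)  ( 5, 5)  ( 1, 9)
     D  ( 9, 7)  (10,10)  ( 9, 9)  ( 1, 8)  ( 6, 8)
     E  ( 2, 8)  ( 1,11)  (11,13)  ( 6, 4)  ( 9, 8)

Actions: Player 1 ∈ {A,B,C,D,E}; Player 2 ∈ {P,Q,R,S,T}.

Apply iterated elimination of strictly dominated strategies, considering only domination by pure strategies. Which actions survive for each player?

IESDS → P1:{C,D,E} P2:{Q,R}

P2 drop P (Q beats it: A:9>5 B:7>3 C:7>3 D:10>7 E:11>8)
P2 drop S (Q beats it: A:9>3 B:7>6 C:7>5 D:10>8 E:11>4)
P2 drop T (R beats it: A:9>8 B:7>5 C:12>9 D:9>8 E:13>8)
P1 drop A (C beats it: Q:12>9 R:7>3)
P1 drop B (C beats it: Q:12>3 R:7>5)
P1→{C,D,E} P2→{Q,R}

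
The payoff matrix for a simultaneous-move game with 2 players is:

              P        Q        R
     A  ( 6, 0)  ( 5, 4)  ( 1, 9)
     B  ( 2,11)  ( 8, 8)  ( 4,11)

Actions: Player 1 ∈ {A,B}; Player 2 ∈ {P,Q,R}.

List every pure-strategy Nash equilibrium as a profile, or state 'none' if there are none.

NE set: (B,R)

(A,P): not NE [P2→R gives 9>0]
(A,Q): not NE [P1→B gives 8>5; P2→R gives 9>4]
(A,R): not NE [P1→B gives 4>1]
(B,P): not NE [P1→A gives 6>2]
(B,Q): not NE [P2→R gives 11>8]
(B,R): NE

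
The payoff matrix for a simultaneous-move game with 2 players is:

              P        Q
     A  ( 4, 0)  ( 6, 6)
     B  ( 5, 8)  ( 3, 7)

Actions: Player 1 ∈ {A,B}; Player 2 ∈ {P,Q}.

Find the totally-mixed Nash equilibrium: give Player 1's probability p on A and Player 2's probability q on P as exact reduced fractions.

P1 indiff ⇒ q·4+(1-q)·6 = q·5+(1-q)·3 ⇒ q(-1) = (1-q)(-3) ⇒ q = 3/4
P2 indiff ⇒ p·0+(1-p)·8 = p·6+(1-p)·7 ⇒ p(-6) = (1-p)(-1) ⇒ p = 1/7

P1 mixes 1/7 on A; P2 mixes 3/4 on P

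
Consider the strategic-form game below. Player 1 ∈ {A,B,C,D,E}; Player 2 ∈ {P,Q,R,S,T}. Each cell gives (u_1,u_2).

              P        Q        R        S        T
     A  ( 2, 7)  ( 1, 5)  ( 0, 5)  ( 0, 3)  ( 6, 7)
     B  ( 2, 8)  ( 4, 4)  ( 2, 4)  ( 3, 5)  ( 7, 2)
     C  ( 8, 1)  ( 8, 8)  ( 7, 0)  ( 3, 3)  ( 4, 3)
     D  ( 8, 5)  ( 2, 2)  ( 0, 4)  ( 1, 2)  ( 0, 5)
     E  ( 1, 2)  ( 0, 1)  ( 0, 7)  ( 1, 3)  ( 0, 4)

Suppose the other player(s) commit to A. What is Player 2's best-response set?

BR_2 = {P,T}

u_2(P vs A) = 7
u_2(Q vs A) = 5
u_2(R vs A) = 5
u_2(S vs A) = 3
u_2(T vs A) = 7
max payoff 7 at {P,T}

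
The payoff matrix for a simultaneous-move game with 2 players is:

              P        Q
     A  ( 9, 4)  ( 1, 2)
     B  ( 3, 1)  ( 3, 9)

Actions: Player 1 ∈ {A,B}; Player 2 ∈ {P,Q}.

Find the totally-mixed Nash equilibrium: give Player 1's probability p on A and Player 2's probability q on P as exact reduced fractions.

P1 indiff ⇒ q·9+(1-q)·1 = q·3+(1-q)·3 ⇒ q(6) = (1-q)(2) ⇒ q = 1/4
P2 indiff ⇒ p·4+(1-p)·1 = p·2+(1-p)·9 ⇒ p(2) = (1-p)(8) ⇒ p = 4/5

P1 mixes 4/5 on A; P2 mixes 1/4 on P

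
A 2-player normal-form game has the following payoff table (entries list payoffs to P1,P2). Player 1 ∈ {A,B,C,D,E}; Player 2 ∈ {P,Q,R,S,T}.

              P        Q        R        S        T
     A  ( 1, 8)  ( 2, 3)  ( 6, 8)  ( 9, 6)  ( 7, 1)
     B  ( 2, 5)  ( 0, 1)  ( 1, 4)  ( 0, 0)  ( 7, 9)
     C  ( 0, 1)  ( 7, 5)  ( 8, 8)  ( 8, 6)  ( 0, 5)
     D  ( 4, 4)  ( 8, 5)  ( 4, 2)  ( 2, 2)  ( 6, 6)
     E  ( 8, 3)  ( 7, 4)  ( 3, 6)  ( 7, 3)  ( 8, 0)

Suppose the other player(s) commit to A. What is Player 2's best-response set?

P2 best: {P,R}

u_2(P vs A) = 8
u_2(Q vs A) = 3
u_2(R vs A) = 8
u_2(S vs A) = 6
u_2(T vs A) = 1
max payoff 8 at {P,R}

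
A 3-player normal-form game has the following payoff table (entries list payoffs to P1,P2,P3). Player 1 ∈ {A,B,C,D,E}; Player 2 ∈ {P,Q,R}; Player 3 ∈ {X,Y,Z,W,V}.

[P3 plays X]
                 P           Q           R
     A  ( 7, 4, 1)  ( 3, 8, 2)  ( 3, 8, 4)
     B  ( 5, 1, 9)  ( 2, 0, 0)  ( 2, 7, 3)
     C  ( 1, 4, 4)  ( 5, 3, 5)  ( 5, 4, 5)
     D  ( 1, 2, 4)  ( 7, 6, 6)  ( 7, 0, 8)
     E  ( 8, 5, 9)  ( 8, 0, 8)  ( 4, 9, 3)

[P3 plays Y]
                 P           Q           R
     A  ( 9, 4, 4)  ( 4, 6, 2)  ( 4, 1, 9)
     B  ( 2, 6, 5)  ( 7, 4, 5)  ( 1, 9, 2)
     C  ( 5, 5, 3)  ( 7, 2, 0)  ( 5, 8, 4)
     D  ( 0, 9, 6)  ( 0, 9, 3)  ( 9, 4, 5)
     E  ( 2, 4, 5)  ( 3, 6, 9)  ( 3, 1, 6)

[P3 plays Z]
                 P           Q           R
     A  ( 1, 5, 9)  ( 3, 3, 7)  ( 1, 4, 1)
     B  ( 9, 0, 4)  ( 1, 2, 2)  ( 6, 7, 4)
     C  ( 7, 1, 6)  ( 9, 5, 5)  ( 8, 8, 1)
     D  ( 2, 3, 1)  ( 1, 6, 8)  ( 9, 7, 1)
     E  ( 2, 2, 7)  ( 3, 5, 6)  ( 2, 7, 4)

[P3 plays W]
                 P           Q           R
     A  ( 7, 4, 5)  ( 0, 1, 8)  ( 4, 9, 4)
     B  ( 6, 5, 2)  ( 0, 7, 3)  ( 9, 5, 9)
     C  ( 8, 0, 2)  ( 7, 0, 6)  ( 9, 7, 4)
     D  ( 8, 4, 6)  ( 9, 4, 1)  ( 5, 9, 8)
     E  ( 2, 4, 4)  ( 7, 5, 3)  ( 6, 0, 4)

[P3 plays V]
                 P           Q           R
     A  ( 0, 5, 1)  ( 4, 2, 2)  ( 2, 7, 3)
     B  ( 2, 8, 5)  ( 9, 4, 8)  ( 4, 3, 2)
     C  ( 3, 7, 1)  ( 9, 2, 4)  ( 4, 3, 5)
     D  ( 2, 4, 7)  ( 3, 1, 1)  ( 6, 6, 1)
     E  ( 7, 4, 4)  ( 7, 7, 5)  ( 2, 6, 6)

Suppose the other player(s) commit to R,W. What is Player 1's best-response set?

u_1(A vs R,W) = 4
u_1(B vs R,W) = 9
u_1(C vs R,W) = 9
u_1(D vs R,W) = 5
u_1(E vs R,W) = 6
max payoff 9 at {B,C}

BR_1 = {B,C}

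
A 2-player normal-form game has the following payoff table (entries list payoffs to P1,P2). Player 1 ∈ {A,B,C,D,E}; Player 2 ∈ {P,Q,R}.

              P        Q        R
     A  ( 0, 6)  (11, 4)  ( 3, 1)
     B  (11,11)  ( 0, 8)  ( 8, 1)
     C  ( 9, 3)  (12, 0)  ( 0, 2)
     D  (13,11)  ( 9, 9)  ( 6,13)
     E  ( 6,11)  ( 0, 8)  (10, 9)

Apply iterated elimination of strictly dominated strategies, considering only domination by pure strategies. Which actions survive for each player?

IESDS → P1:{B,D,E} P2:{P,R}

P2 drop Q (P beats it: A:6>4 B:11>8 C:3>0 D:11>9 E:11>8)
P1 drop A (B beats it: P:11>0 R:8>3)
P1 drop C (B beats it: P:11>9 R:8>0)
P1→{B,D,E} P2→{P,R}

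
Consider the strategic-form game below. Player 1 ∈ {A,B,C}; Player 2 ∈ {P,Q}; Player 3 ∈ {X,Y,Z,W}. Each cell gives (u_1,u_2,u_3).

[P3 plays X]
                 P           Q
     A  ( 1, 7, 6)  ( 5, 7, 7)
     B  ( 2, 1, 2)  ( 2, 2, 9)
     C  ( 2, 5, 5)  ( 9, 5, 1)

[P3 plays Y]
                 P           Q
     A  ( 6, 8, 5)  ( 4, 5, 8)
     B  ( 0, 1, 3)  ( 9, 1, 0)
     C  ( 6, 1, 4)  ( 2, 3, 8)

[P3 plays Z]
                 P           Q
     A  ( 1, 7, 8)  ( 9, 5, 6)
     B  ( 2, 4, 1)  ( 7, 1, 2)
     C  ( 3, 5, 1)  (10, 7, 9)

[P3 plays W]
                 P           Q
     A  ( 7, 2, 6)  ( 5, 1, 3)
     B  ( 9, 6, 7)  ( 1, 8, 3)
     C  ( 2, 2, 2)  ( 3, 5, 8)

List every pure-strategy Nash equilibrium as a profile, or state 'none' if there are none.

PSNE = {(C,P,X), (C,Q,Z)}

(A,P,X): not NE [P1→C gives 2>1; P3→Z gives 8>6]
(A,P,Y): not NE [P3→Z gives 8>5]
(A,P,Z): not NE [P1→C gives 3>1]
(A,P,W): not NE [P1→B gives 9>7; P3→Z gives 8>6]
(A,Q,X): not NE [P1→C gives 9>5; P3→Y gives 8>7]
(A,Q,Y): not NE [P1→B gives 9>4; P2→P gives 8>5]
(A,Q,Z): not NE [P1→C gives 10>9; P2→P gives 7>5; P3→Y gives 8>6]
(A,Q,W): not NE [P2→P gives 2>1; P3→Y gives 8>3]
(B,P,X): not NE [P2→Q gives 2>1; P3→W gives 7>2]
(B,P,Y): not NE [P1→C gives 6>0; P3→W gives 7>3]
(B,P,Z): not NE [P1→C gives 3>2; P3→W gives 7>1]
(B,P,W): not NE [P2→Q gives 8>6]
(B,Q,X): not NE [P1→C gives 9>2]
(B,Q,Y): not NE [P3→X gives 9>0]
(B,Q,Z): not NE [P1→C gives 10>7; P2→P gives 4>1; P3→X gives 9>2]
(B,Q,W): not NE [P1→A gives 5>1; P3→X gives 9>3]
(C,P,X): NE
(C,P,Y): not NE [P2→Q gives 3>1; P3→X gives 5>4]
(C,P,Z): not NE [P2→Q gives 7>5; P3→X gives 5>1]
(C,P,W): not NE [P1→B gives 9>2; P2→Q gives 5>2; P3→X gives 5>2]
(C,Q,X): not NE [P3→Z gives 9>1]
(C,Q,Y): not NE [P1→B gives 9>2; P3→Z gives 9>8]
(C,Q,Z): NE
(C,Q,W): not NE [P1→A gives 5>3; P3→Z gives 9>8]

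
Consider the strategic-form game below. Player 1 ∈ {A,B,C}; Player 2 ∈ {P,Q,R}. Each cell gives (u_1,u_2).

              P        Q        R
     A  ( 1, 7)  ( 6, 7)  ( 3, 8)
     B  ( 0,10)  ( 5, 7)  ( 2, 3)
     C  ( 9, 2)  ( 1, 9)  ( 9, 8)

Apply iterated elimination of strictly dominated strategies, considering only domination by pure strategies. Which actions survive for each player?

P1 drop B (A beats it: P:1>0 Q:6>5 R:3>2)
P2 drop P (R beats it: A:8>7 C:8>2)
P1→{A,C} P2→{Q,R}

Survivors P1:{A,C} P2:{Q,R}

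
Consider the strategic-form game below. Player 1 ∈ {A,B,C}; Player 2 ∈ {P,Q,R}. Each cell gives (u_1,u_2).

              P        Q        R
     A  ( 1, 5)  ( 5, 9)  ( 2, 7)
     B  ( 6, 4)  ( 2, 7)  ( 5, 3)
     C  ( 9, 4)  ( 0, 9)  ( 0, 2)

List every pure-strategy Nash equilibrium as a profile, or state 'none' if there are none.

PSNE = {(A,Q)}

(A,P): not NE [P1→C gives 9>1; P2→Q gives 9>5]
(A,Q): NE
(A,R): not NE [P1→B gives 5>2; P2→Q gives 9>7]
(B,P): not NE [P1→C gives 9>6; P2→Q gives 7>4]
(B,Q): not NE [P1→A gives 5>2]
(B,R): not NE [P2→Q gives 7>3]
(C,P): not NE [P2→Q gives 9>4]
(C,Q): not NE [P1→A gives 5>0]
(C,R): not NE [P1→B gives 5>0; P2→Q gives 9>2]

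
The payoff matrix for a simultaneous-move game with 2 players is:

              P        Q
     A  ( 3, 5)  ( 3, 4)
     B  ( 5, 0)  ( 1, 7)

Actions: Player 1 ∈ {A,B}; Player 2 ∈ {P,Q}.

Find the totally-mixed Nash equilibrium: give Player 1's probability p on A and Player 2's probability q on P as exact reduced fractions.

P1 mixes 7/8 on A; P2 mixes 1/2 on P

P1 indiff ⇒ q·3+(1-q)·3 = q·5+(1-q)·1 ⇒ q(-2) = (1-q)(-2) ⇒ q = 1/2
P2 indiff ⇒ p·5+(1-p)·0 = p·4+(1-p)·7 ⇒ p(1) = (1-p)(7) ⇒ p = 7/8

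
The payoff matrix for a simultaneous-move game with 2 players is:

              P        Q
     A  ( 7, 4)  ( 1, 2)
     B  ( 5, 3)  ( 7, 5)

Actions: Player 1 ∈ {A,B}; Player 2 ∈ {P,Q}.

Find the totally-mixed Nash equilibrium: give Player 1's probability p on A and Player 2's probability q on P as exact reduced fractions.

P1 indiff ⇒ q·7+(1-q)·1 = q·5+(1-q)·7 ⇒ q(2) = (1-q)(6) ⇒ q = 3/4
P2 indiff ⇒ p·4+(1-p)·3 = p·2+(1-p)·5 ⇒ p(2) = (1-p)(2) ⇒ p = 1/2

(p,q) = (1/2, 3/4)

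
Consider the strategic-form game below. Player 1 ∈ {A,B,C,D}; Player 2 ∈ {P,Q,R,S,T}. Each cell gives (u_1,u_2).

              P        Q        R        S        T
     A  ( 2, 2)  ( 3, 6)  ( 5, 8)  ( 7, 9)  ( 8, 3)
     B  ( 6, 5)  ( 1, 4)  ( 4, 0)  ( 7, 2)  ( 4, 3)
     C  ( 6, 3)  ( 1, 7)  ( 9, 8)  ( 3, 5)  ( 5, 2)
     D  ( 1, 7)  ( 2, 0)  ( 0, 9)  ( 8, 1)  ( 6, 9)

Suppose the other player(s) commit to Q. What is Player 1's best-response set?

u_1(A vs Q) = 3
u_1(B vs Q) = 1
u_1(C vs Q) = 1
u_1(D vs Q) = 2
max payoff 3 at {A}

P1 best: {A}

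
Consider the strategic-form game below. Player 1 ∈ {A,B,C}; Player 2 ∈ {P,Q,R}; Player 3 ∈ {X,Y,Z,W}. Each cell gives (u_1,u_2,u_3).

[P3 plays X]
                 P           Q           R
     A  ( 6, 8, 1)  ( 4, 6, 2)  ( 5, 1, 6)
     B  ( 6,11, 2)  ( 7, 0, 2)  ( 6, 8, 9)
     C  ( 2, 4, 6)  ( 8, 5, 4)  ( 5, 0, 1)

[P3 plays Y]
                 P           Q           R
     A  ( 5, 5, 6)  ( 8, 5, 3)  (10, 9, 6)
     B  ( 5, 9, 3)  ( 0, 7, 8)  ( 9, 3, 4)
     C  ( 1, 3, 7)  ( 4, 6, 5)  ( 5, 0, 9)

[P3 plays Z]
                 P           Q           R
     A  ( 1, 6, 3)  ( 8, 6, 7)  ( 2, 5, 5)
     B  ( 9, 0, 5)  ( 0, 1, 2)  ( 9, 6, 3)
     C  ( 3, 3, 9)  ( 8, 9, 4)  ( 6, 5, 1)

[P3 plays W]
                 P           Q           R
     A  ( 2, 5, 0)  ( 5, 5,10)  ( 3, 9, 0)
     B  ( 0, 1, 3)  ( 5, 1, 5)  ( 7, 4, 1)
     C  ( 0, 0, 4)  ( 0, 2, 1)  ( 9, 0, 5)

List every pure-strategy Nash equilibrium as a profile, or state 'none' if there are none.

PSNE = {(A,R,Y)}

(A,P,X): not NE [P3→Y gives 6>1]
(A,P,Y): not NE [P2→R gives 9>5]
(A,P,Z): not NE [P1→B gives 9>1; P3→Y gives 6>3]
(A,P,W): not NE [P2→R gives 9>5; P3→Y gives 6>0]
(A,Q,X): not NE [P1→C gives 8>4; P2→P gives 8>6; P3→W gives 10>2]
(A,Q,Y): not NE [P2→R gives 9>5; P3→W gives 10>3]
(A,Q,Z): not NE [P3→W gives 10>7]
(A,Q,W): not NE [P2→R gives 9>5]
(A,R,X): not NE [P1→B gives 6>5; P2→P gives 8>1]
(A,R,Y): NE
(A,R,Z): not NE [P1→B gives 9>2; P2→Q gives 6>5; P3→Y gives 6>5]
(A,R,W): not NE [P1→C gives 9>3; P3→Y gives 6>0]
(B,P,X): not NE [P3→Z gives 5>2]
(B,P,Y): not NE [P3→Z gives 5>3]
(B,P,Z): not NE [P2→R gives 6>0]
(B,P,W): not NE [P1→A gives 2>0; P2→R gives 4>1; P3→Z gives 5>3]
(B,Q,X): not NE [P1→C gives 8>7; P2→P gives 11>0; P3→Y gives 8>2]
(B,Q,Y): not NE [P1→A gives 8>0; P2→P gives 9>7]
(B,Q,Z): not NE [P1→C gives 8>0; P2→R gives 6>1; P3→Y gives 8>2]
(B,Q,W): not NE [P2→R gives 4>1; P3→Y gives 8>5]
(B,R,X): not NE [P2→P gives 11>8]
(B,R,Y): not NE [P1→A gives 10>9; P2→P gives 9>3; P3→X gives 9>4]
(B,R,Z): not NE [P3→X gives 9>3]
(B,R,W): not NE [P1→C gives 9>7; P3→X gives 9>1]
(C,P,X): not NE [P1→B gives 6>2; P2→Q gives 5>4; P3→Z gives 9>6]
(C,P,Y): not NE [P1→B gives 5>1; P2→Q gives 6>3; P3→Z gives 9>7]
(C,P,Z): not NE [P1→B gives 9>3; P2→Q gives 9>3]
(C,P,W): not NE [P1→A gives 2>0; P2→Q gives 2>0; P3→Z gives 9>4]
(C,Q,X): not NE [P3→Y gives 5>4]
(C,Q,Y): not NE [P1→A gives 8>4]
(C,Q,Z): not NE [P3→Y gives 5>4]
(C,Q,W): not NE [P1→B gives 5>0; P3→Y gives 5>1]
(C,R,X): not NE [P1→B gives 6>5; P2→Q gives 5>0; P3→Y gives 9>1]
(C,R,Y): not NE [P1→A gives 10>5; P2→Q gives 6>0]
(C,R,Z): not NE [P1→B gives 9>6; P2→Q gives 9>5; P3→Y gives 9>1]
(C,R,W): not NE [P2→Q gives 2>0; P3→Y gives 9>5]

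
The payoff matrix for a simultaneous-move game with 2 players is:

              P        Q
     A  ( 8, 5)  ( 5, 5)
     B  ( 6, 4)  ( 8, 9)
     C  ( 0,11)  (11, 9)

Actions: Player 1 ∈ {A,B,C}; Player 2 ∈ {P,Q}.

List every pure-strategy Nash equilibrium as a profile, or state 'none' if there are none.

NE set: (A,P)

(A,P): NE
(A,Q): not NE [P1→C gives 11>5]
(B,P): not NE [P1→A gives 8>6; P2→Q gives 9>4]
(B,Q): not NE [P1→C gives 11>8]
(C,P): not NE [P1→A gives 8>0]
(C,Q): not NE [P2→P gives 11>9]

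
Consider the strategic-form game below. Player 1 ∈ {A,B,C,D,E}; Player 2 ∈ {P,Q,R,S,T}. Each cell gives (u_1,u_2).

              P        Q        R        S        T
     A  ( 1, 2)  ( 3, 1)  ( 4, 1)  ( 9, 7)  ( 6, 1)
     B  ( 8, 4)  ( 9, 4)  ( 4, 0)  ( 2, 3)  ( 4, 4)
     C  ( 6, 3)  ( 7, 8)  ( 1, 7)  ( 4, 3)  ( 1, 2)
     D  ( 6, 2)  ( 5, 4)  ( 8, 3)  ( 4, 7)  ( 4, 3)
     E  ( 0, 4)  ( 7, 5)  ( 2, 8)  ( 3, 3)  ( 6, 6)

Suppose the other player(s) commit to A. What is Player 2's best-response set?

u_2(P vs A) = 2
u_2(Q vs A) = 1
u_2(R vs A) = 1
u_2(S vs A) = 7
u_2(T vs A) = 1
max payoff 7 at {S}

argmax u_2 = {S}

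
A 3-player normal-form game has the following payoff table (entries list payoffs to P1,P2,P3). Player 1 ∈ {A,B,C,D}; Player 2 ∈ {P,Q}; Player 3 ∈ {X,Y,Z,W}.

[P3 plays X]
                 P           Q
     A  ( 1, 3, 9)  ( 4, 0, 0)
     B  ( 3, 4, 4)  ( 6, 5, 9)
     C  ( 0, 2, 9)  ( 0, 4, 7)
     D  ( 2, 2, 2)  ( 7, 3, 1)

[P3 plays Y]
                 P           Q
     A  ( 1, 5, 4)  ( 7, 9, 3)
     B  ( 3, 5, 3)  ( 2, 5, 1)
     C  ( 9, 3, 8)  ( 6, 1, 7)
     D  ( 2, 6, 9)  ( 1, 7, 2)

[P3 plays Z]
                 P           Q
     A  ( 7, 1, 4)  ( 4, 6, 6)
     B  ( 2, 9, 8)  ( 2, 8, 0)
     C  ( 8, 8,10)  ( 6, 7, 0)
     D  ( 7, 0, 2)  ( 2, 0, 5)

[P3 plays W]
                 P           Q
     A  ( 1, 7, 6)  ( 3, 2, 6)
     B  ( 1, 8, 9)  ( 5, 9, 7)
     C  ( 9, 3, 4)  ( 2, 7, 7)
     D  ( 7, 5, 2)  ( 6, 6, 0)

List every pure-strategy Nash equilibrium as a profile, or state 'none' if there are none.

NE set: (C,P,Z)

(A,P,X): not NE [P1→B gives 3>1]
(A,P,Y): not NE [P1→C gives 9>1; P2→Q gives 9>5; P3→X gives 9>4]
(A,P,Z): not NE [P1→C gives 8>7; P2→Q gives 6>1; P3→X gives 9>4]
(A,P,W): not NE [P1→C gives 9>1; P3→X gives 9>6]
(A,Q,X): not NE [P1→D gives 7>4; P2→P gives 3>0; P3→W gives 6>0]
(A,Q,Y): not NE [P3→W gives 6>3]
(A,Q,Z): not NE [P1→C gives 6>4]
(A,Q,W): not NE [P1→D gives 6>3; P2→P gives 7>2]
(B,P,X): not NE [P2→Q gives 5>4; P3→W gives 9>4]
(B,P,Y): not NE [P1→C gives 9>3; P3→W gives 9>3]
(B,P,Z): not NE [P1→C gives 8>2; P3→W gives 9>8]
(B,P,W): not NE [P1→C gives 9>1; P2→Q gives 9>8]
(B,Q,X): not NE [P1→D gives 7>6]
(B,Q,Y): not NE [P1→A gives 7>2; P3→X gives 9>1]
(B,Q,Z): not NE [P1→C gives 6>2; P2→P gives 9>8; P3→X gives 9>0]
(B,Q,W): not NE [P1→D gives 6>5; P3→X gives 9>7]
(C,P,X): not NE [P1→B gives 3>0; P2→Q gives 4>2; P3→Z gives 10>9]
(C,P,Y): not NE [P3→Z gives 10>8]
(C,P,Z): NE
(C,P,W): not NE [P2→Q gives 7>3; P3→Z gives 10>4]
(C,Q,X): not NE [P1→D gives 7>0]
(C,Q,Y): not NE [P1→A gives 7>6; P2→P gives 3>1]
(C,Q,Z): not NE [P2→P gives 8>7; P3→W gives 7>0]
(C,Q,W): not NE [P1→D gives 6>2]
(D,P,X): not NE [P1→B gives 3>2; P2→Q gives 3>2; P3→Y gives 9>2]
(D,P,Y): not NE [P1→C gives 9>2; P2→Q gives 7>6]
(D,P,Z): not NE [P1→C gives 8>7; P3→Y gives 9>2]
(D,P,W): not NE [P1→C gives 9>7; P2→Q gives 6>5; P3→Y gives 9>2]
(D,Q,X): not NE [P3→Z gives 5>1]
(D,Q,Y): not NE [P1→A gives 7>1; P3→Z gives 5>2]
(D,Q,Z): not NE [P1→C gives 6>2]
(D,Q,W): not NE [P3→Z gives 5>0]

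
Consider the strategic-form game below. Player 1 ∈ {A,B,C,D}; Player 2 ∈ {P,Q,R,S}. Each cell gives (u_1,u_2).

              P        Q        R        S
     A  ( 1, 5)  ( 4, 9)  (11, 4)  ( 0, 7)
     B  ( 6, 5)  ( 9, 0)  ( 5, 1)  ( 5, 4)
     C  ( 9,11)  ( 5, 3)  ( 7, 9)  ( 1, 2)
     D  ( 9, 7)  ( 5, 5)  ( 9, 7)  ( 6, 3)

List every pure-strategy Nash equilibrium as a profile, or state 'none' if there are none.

(A,P): not NE [P1→D gives 9>1; P2→Q gives 9>5]
(A,Q): not NE [P1→B gives 9>4]
(A,R): not NE [P2→Q gives 9>4]
(A,S): not NE [P1→D gives 6>0; P2→Q gives 9>7]
(B,P): not NE [P1→D gives 9>6]
(B,Q): not NE [P2→P gives 5>0]
(B,R): not NE [P1→A gives 11>5; P2→P gives 5>1]
(B,S): not NE [P1→D gives 6>5; P2→P gives 5>4]
(C,P): NE
(C,Q): not NE [P1→B gives 9>5; P2→P gives 11>3]
(C,R): not NE [P1→A gives 11>7; P2→P gives 11>9]
(C,S): not NE [P1→D gives 6>1; P2→P gives 11>2]
(D,P): NE
(D,Q): not NE [P1→B gives 9>5; P2→R gives 7>5]
(D,R): not NE [P1→A gives 11>9]
(D,S): not NE [P2→R gives 7>3]

Nash profiles: (C,P), (D,P)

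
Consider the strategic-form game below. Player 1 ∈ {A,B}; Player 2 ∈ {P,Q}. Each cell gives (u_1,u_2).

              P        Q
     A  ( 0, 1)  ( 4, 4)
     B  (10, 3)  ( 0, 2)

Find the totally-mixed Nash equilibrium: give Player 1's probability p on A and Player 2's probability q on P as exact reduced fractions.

P1 indiff ⇒ q·0+(1-q)·4 = q·10+(1-q)·0 ⇒ q(-10) = (1-q)(-4) ⇒ q = 2/7
P2 indiff ⇒ p·1+(1-p)·3 = p·4+(1-p)·2 ⇒ p(-3) = (1-p)(-1) ⇒ p = 1/4

P1 mixes 1/4 on A; P2 mixes 2/7 on P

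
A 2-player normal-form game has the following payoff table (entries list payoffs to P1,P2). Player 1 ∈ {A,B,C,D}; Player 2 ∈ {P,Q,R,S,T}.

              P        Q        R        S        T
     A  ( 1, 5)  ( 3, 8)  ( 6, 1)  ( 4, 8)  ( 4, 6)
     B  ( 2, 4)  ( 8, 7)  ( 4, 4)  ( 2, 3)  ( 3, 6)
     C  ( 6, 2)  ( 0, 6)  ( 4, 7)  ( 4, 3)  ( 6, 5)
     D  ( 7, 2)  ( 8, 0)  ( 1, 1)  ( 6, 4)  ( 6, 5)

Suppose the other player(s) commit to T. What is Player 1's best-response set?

P1 best: {C,D}

u_1(A vs T) = 4
u_1(B vs T) = 3
u_1(C vs T) = 6
u_1(D vs T) = 6
max payoff 6 at {C,D}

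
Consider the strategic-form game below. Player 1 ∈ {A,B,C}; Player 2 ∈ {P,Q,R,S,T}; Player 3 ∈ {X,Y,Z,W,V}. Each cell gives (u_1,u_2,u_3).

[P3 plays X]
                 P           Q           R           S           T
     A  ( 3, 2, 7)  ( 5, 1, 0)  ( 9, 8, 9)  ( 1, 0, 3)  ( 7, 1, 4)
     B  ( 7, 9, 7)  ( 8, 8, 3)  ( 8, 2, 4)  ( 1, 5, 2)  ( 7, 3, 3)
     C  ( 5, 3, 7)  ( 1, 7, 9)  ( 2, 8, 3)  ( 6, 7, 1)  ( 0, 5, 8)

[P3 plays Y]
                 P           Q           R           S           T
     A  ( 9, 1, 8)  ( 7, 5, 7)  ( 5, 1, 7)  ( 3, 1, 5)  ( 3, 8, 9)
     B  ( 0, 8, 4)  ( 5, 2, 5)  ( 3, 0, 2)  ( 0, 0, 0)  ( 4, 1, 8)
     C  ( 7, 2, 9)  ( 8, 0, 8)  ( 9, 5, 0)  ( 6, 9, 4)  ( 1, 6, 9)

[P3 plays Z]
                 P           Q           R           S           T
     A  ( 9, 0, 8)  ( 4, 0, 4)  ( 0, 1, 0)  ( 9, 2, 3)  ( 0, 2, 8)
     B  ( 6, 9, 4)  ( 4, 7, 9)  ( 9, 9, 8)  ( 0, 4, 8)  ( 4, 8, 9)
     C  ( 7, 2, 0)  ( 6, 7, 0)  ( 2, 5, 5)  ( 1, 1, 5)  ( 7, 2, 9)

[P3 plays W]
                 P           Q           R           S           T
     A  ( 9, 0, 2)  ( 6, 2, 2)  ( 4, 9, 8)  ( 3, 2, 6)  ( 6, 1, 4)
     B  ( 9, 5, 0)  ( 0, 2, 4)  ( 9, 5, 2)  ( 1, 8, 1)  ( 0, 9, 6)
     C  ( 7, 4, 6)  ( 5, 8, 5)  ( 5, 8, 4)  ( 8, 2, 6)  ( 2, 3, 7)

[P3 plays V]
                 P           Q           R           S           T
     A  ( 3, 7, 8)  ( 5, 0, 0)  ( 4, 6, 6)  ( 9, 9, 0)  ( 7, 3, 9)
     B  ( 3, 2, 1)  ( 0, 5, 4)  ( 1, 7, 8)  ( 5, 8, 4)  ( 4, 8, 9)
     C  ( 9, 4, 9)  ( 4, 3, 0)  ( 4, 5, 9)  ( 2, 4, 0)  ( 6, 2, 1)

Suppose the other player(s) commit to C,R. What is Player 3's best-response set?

u_3(X vs C,R) = 3
u_3(Y vs C,R) = 0
u_3(Z vs C,R) = 5
u_3(W vs C,R) = 4
u_3(V vs C,R) = 9
max payoff 9 at {V}

P3 best: {V}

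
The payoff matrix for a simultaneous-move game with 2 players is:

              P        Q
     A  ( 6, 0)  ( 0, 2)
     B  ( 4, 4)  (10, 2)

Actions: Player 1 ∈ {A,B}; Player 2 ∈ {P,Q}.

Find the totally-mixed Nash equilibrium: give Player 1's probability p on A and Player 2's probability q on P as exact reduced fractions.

p=1/2, q=5/6

P1 indiff ⇒ q·6+(1-q)·0 = q·4+(1-q)·10 ⇒ q(2) = (1-q)(10) ⇒ q = 5/6
P2 indiff ⇒ p·0+(1-p)·4 = p·2+(1-p)·2 ⇒ p(-2) = (1-p)(-2) ⇒ p = 1/2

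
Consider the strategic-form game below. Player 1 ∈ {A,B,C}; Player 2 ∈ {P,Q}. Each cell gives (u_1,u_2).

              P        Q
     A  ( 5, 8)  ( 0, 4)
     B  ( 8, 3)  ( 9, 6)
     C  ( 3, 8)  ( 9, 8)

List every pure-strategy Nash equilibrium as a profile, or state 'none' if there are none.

(A,P): not NE [P1→B gives 8>5]
(A,Q): not NE [P1→C gives 9>0; P2→P gives 8>4]
(B,P): not NE [P2→Q gives 6>3]
(B,Q): NE
(C,P): not NE [P1→B gives 8>3]
(C,Q): NE

PSNE = {(B,Q), (C,Q)}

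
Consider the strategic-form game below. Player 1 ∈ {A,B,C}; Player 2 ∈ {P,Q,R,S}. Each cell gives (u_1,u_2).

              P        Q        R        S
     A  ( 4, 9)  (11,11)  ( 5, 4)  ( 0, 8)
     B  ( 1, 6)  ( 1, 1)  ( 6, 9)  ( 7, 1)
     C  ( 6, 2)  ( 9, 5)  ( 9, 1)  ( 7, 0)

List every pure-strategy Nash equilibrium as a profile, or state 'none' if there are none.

(A,P): not NE [P1→C gives 6>4; P2→Q gives 11>9]
(A,Q): NE
(A,R): not NE [P1→C gives 9>5; P2→Q gives 11>4]
(A,S): not NE [P1→C gives 7>0; P2→Q gives 11>8]
(B,P): not NE [P1→C gives 6>1; P2→R gives 9>6]
(B,Q): not NE [P1→A gives 11>1; P2→R gives 9>1]
(B,R): not NE [P1→C gives 9>6]
(B,S): not NE [P2→R gives 9>1]
(C,P): not NE [P2→Q gives 5>2]
(C,Q): not NE [P1→A gives 11>9]
(C,R): not NE [P2→Q gives 5>1]
(C,S): not NE [P2→Q gives 5>0]

Nash profiles: (A,Q)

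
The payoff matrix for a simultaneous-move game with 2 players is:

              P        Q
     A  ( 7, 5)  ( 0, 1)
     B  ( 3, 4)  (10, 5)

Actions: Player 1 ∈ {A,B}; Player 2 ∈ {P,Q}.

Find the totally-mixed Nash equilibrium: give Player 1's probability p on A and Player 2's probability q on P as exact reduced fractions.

P1 mixes 1/5 on A; P2 mixes 5/7 on P

P1 indiff ⇒ q·7+(1-q)·0 = q·3+(1-q)·10 ⇒ q(4) = (1-q)(10) ⇒ q = 5/7
P2 indiff ⇒ p·5+(1-p)·4 = p·1+(1-p)·5 ⇒ p(4) = (1-p)(1) ⇒ p = 1/5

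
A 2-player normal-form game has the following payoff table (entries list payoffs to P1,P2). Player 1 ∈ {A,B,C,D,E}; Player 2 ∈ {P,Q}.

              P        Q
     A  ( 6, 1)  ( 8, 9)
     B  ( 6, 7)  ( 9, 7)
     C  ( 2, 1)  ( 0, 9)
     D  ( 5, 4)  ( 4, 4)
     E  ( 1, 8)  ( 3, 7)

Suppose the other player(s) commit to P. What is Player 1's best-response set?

u_1(A vs P) = 6
u_1(B vs P) = 6
u_1(C vs P) = 2
u_1(D vs P) = 5
u_1(E vs P) = 1
max payoff 6 at {A,B}

P1 best: {A,B}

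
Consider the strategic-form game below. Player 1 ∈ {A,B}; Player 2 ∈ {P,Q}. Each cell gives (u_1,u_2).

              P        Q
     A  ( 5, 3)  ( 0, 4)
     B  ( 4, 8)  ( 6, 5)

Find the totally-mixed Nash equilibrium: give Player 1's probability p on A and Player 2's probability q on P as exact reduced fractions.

P1 indiff ⇒ q·5+(1-q)·0 = q·4+(1-q)·6 ⇒ q(1) = (1-q)(6) ⇒ q = 6/7
P2 indiff ⇒ p·3+(1-p)·8 = p·4+(1-p)·5 ⇒ p(-1) = (1-p)(-3) ⇒ p = 3/4

P1 mixes 3/4 on A; P2 mixes 6/7 on P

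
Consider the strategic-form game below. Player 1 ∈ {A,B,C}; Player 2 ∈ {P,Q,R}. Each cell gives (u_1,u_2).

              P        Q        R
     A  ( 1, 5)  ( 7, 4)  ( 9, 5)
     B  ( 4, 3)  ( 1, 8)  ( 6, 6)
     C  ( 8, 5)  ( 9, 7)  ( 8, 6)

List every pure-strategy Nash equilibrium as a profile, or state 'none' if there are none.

Nash profiles: (A,R), (C,Q)

(A,P): not NE [P1→C gives 8>1]
(A,Q): not NE [P1→C gives 9>7; P2→R gives 5>4]
(A,R): NE
(B,P): not NE [P1→C gives 8>4; P2→Q gives 8>3]
(B,Q): not NE [P1→C gives 9>1]
(B,R): not NE [P1→A gives 9>6; P2→Q gives 8>6]
(C,P): not NE [P2→Q gives 7>5]
(C,Q): NE
(C,R): not NE [P1→A gives 9>8; P2→Q gives 7>6]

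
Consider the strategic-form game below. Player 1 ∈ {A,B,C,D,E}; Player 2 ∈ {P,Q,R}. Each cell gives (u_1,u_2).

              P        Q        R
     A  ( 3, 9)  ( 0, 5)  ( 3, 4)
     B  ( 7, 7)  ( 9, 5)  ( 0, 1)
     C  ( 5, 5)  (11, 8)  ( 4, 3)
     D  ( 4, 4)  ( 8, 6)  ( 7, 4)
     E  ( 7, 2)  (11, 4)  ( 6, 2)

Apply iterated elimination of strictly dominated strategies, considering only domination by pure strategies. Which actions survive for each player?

IESDS → P1:{B,C,E} P2:{P,Q}

P1 drop A (C beats it: P:5>3 Q:11>0 R:4>3)
P2 drop R (Q beats it: B:5>1 C:8>3 D:6>4 E:4>2)
P1 drop D (B beats it: P:7>4 Q:9>8)
P1→{B,C,E} P2→{P,Q}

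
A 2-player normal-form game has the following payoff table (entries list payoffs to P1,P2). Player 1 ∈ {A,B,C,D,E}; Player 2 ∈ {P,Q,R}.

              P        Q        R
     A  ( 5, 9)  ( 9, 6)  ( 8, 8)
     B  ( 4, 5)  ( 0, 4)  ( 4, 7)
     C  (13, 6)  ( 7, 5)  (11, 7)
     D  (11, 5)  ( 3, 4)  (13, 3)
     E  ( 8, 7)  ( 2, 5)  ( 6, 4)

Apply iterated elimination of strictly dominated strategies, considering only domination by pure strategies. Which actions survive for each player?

P1 drop B (A beats it: P:5>4 Q:9>0 R:8>4)
P1 drop E (C beats it: P:13>8 Q:7>2 R:11>6)
P2 drop Q (P beats it: A:9>6 C:6>5 D:5>4)
P1 drop A (C beats it: P:13>5 R:11>8)
P1→{C,D} P2→{P,R}

Remaining: P1:{C,D} P2:{P,R}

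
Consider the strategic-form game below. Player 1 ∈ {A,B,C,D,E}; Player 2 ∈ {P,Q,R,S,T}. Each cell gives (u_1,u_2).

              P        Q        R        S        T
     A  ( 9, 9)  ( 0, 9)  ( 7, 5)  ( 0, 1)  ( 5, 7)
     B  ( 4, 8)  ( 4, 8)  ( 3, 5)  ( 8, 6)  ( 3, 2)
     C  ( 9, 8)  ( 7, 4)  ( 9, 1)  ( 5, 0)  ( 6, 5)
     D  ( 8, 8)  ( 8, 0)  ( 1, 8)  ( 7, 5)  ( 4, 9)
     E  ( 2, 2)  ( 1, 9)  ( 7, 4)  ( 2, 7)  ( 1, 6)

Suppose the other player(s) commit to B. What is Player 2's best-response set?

u_2(P vs B) = 8
u_2(Q vs B) = 8
u_2(R vs B) = 5
u_2(S vs B) = 6
u_2(T vs B) = 2
max payoff 8 at {P,Q}

P2 best: {P,Q}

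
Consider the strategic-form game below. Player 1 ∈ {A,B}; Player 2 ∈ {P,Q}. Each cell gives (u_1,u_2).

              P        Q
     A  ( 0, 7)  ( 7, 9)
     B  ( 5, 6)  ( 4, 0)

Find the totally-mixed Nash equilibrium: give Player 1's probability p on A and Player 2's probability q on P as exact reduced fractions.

(p,q) = (3/4, 3/8)

P1 indiff ⇒ q·0+(1-q)·7 = q·5+(1-q)·4 ⇒ q(-5) = (1-q)(-3) ⇒ q = 3/8
P2 indiff ⇒ p·7+(1-p)·6 = p·9+(1-p)·0 ⇒ p(-2) = (1-p)(-6) ⇒ p = 3/4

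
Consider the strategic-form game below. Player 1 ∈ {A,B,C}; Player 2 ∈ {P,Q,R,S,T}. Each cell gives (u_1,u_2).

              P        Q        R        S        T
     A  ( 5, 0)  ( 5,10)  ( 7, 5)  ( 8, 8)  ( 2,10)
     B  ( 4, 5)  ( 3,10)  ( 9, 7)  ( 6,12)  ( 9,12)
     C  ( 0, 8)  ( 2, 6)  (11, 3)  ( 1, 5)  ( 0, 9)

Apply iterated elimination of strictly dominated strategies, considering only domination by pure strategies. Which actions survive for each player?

P2 drop P (T beats it: A:10>0 B:12>5 C:9>8)
P2 drop R (Q beats it: A:10>5 B:10>7 C:6>3)
P1 drop C (A beats it: Q:5>2 S:8>1 T:2>0)
P1→{A,B} P2→{Q,S,T}

IESDS → P1:{A,B} P2:{Q,S,T}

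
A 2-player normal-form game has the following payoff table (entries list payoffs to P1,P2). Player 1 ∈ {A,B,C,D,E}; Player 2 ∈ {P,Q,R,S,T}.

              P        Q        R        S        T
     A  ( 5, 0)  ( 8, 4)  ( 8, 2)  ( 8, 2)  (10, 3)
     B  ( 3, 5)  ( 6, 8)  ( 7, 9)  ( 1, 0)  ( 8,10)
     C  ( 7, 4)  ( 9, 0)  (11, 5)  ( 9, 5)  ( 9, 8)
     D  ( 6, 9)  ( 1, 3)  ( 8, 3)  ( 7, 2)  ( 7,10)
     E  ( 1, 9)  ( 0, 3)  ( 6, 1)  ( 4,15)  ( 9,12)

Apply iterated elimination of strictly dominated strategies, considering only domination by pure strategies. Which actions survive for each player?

Remaining: P1:{A,C} P2:{Q,T}

P1 drop B (A beats it: P:5>3 Q:8>6 R:8>7 S:8>1 T:10>8)
P1 drop D (C beats it: P:7>6 Q:9>1 R:11>8 S:9>7 T:9>7)
P1 drop E (A beats it: P:5>1 Q:8>0 R:8>6 S:8>4 T:10>9)
P2 drop P (R beats it: A:2>0 C:5>4)
P2 drop R (T beats it: A:3>2 C:8>5)
P2 drop S (T beats it: A:3>2 C:8>5)
P1→{A,C} P2→{Q,T}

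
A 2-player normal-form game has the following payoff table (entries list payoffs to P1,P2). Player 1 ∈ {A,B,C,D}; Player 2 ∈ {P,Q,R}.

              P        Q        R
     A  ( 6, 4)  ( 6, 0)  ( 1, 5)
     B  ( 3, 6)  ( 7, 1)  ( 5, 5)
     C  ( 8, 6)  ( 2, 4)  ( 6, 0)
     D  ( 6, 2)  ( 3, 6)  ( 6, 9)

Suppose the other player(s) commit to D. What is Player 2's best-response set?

argmax u_2 = {R}

u_2(P vs D) = 2
u_2(Q vs D) = 6
u_2(R vs D) = 9
max payoff 9 at {R}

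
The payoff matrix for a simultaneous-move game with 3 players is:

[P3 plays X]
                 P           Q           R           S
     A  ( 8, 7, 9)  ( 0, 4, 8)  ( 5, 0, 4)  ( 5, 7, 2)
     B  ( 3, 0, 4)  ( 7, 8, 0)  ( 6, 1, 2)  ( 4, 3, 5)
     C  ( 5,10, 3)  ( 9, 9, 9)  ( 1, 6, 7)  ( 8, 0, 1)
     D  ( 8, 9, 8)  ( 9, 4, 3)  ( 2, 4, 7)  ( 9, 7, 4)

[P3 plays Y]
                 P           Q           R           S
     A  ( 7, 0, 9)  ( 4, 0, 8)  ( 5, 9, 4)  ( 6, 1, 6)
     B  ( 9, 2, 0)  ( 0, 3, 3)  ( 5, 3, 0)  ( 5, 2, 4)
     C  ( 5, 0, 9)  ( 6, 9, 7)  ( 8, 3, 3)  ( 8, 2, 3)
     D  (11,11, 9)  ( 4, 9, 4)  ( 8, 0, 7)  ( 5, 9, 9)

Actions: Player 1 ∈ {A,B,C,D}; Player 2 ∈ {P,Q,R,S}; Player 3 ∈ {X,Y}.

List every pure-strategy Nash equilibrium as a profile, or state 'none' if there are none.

(A,P,X): NE
(A,P,Y): not NE [P1→D gives 11>7; P2→R gives 9>0]
(A,Q,X): not NE [P1→D gives 9>0; P2→S gives 7>4]
(A,Q,Y): not NE [P1→C gives 6>4; P2→R gives 9>0]
(A,R,X): not NE [P1→B gives 6>5; P2→S gives 7>0]
(A,R,Y): not NE [P1→D gives 8>5]
(A,S,X): not NE [P1→D gives 9>5; P3→Y gives 6>2]
(A,S,Y): not NE [P1→C gives 8>6; P2→R gives 9>1]
(B,P,X): not NE [P1→D gives 8>3; P2→Q gives 8>0]
(B,P,Y): not NE [P1→D gives 11>9; P2→R gives 3>2; P3→X gives 4>0]
(B,Q,X): not NE [P1→D gives 9>7; P3→Y gives 3>0]
(B,Q,Y): not NE [P1→C gives 6>0]
(B,R,X): not NE [P2→Q gives 8>1]
(B,R,Y): not NE [P1→D gives 8>5; P3→X gives 2>0]
(B,S,X): not NE [P1→D gives 9>4; P2→Q gives 8>3]
(B,S,Y): not NE [P1→C gives 8>5; P2→R gives 3>2; P3→X gives 5>4]
(C,P,X): not NE [P1→D gives 8>5; P3→Y gives 9>3]
(C,P,Y): not NE [P1→D gives 11>5; P2→Q gives 9>0]
(C,Q,X): not NE [P2→P gives 10>9]
(C,Q,Y): not NE [P3→X gives 9>7]
(C,R,X): not NE [P1→B gives 6>1; P2→P gives 10>6]
(C,R,Y): not NE [P2→Q gives 9>3; P3→X gives 7>3]
(C,S,X): not NE [P1→D gives 9>8; P2→P gives 10>0; P3→Y gives 3>1]
(C,S,Y): not NE [P2→Q gives 9>2]
(D,P,X): not NE [P3→Y gives 9>8]
(D,P,Y): NE
(D,Q,X): not NE [P2→P gives 9>4; P3→Y gives 4>3]
(D,Q,Y): not NE [P1→C gives 6>4; P2→P gives 11>9]
(D,R,X): not NE [P1→B gives 6>2; P2→P gives 9>4]
(D,R,Y): not NE [P2→P gives 11>0]
(D,S,X): not NE [P2→P gives 9>7; P3→Y gives 9>4]
(D,S,Y): not NE [P1→C gives 8>5; P2→P gives 11>9]

Nash profiles: (A,P,X), (D,P,Y)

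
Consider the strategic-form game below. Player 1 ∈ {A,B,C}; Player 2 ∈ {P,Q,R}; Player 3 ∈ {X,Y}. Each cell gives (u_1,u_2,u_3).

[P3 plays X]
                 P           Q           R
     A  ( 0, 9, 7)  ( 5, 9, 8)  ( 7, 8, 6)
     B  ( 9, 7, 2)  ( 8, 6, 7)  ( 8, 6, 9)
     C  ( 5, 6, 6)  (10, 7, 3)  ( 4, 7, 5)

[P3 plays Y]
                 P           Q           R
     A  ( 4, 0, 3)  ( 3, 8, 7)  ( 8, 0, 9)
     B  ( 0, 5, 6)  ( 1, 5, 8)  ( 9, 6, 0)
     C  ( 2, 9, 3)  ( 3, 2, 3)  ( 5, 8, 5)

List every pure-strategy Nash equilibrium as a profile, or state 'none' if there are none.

NE set: (C,Q,X)

(A,P,X): not NE [P1→B gives 9>0]
(A,P,Y): not NE [P2→Q gives 8>0; P3→X gives 7>3]
(A,Q,X): not NE [P1→C gives 10>5]
(A,Q,Y): not NE [P3→X gives 8>7]
(A,R,X): not NE [P1→B gives 8>7; P2→Q gives 9>8; P3→Y gives 9>6]
(A,R,Y): not NE [P1→B gives 9>8; P2→Q gives 8>0]
(B,P,X): not NE [P3→Y gives 6>2]
(B,P,Y): not NE [P1→A gives 4>0; P2→R gives 6>5]
(B,Q,X): not NE [P1→C gives 10>8; P2→P gives 7>6; P3→Y gives 8>7]
(B,Q,Y): not NE [P1→C gives 3>1; P2→R gives 6>5]
(B,R,X): not NE [P2→P gives 7>6]
(B,R,Y): not NE [P3→X gives 9>0]
(C,P,X): not NE [P1→B gives 9>5; P2→R gives 7>6]
(C,P,Y): not NE [P1→A gives 4>2; P3→X gives 6>3]
(C,Q,X): NE
(C,Q,Y): not NE [P2→P gives 9>2]
(C,R,X): not NE [P1→B gives 8>4]
(C,R,Y): not NE [P1→B gives 9>5; P2→P gives 9>8]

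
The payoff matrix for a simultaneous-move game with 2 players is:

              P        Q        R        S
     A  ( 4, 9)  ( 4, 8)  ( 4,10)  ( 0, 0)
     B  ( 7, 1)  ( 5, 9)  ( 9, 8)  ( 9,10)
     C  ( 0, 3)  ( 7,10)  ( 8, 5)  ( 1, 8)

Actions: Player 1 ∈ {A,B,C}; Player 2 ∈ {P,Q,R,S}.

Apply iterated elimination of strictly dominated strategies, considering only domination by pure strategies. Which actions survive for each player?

Survivors P1:{B,C} P2:{Q,S}

P1 drop A (B beats it: P:7>4 Q:5>4 R:9>4 S:9>0)
P2 drop P (Q beats it: B:9>1 C:10>3)
P2 drop R (Q beats it: B:9>8 C:10>5)
P1→{B,C} P2→{Q,S}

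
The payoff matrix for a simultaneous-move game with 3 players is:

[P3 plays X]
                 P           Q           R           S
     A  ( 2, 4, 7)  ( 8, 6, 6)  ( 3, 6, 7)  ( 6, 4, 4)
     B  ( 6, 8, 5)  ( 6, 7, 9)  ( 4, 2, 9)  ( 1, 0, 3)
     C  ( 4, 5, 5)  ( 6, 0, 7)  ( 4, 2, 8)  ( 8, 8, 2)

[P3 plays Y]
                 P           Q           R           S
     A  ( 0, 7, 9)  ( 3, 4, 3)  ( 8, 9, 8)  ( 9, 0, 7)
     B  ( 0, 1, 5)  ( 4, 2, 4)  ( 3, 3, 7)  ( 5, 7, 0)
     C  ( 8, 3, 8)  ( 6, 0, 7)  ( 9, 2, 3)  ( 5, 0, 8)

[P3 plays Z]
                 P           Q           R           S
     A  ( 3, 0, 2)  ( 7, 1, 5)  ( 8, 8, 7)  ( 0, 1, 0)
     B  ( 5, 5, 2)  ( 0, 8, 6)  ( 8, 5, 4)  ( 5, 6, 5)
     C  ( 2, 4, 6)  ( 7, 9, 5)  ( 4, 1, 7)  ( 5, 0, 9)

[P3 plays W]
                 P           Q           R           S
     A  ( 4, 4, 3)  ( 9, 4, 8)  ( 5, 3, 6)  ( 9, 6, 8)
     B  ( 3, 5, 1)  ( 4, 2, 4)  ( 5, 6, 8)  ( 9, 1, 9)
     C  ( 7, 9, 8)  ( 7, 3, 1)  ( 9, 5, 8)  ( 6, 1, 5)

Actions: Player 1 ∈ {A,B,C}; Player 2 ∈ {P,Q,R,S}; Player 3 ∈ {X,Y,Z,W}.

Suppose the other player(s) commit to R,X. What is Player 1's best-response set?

u_1(A vs R,X) = 3
u_1(B vs R,X) = 4
u_1(C vs R,X) = 4
max payoff 4 at {B,C}

P1 best: {B,C}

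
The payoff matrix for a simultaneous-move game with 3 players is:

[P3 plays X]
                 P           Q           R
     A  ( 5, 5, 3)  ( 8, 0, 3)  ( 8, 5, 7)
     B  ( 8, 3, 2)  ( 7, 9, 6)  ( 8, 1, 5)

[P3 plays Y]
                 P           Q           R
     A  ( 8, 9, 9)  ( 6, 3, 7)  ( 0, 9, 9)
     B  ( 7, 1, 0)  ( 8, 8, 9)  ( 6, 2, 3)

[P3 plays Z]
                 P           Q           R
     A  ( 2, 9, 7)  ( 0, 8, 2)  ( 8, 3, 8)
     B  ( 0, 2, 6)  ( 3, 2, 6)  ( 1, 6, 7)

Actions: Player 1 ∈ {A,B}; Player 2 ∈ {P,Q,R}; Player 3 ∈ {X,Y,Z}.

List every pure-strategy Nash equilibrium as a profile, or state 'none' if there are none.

PSNE = {(A,P,Y), (B,Q,Y)}

(A,P,X): not NE [P1→B gives 8>5; P3→Y gives 9>3]
(A,P,Y): NE
(A,P,Z): not NE [P3→Y gives 9>7]
(A,Q,X): not NE [P2→R gives 5>0; P3→Y gives 7>3]
(A,Q,Y): not NE [P1→B gives 8>6; P2→R gives 9>3]
(A,Q,Z): not NE [P1→B gives 3>0; P2→P gives 9>8; P3→Y gives 7>2]
(A,R,X): not NE [P3→Y gives 9>7]
(A,R,Y): not NE [P1→B gives 6>0]
(A,R,Z): not NE [P2→P gives 9>3; P3→Y gives 9>8]
(B,P,X): not NE [P2→Q gives 9>3; P3→Z gives 6>2]
(B,P,Y): not NE [P1→A gives 8>7; P2→Q gives 8>1; P3→Z gives 6>0]
(B,P,Z): not NE [P1→A gives 2>0; P2→R gives 6>2]
(B,Q,X): not NE [P1→A gives 8>7; P3→Y gives 9>6]
(B,Q,Y): NE
(B,Q,Z): not NE [P2→R gives 6>2; P3→Y gives 9>6]
(B,R,X): not NE [P2→Q gives 9>1; P3→Z gives 7>5]
(B,R,Y): not NE [P2→Q gives 8>2; P3→Z gives 7>3]
(B,R,Z): not NE [P1→A gives 8>1]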